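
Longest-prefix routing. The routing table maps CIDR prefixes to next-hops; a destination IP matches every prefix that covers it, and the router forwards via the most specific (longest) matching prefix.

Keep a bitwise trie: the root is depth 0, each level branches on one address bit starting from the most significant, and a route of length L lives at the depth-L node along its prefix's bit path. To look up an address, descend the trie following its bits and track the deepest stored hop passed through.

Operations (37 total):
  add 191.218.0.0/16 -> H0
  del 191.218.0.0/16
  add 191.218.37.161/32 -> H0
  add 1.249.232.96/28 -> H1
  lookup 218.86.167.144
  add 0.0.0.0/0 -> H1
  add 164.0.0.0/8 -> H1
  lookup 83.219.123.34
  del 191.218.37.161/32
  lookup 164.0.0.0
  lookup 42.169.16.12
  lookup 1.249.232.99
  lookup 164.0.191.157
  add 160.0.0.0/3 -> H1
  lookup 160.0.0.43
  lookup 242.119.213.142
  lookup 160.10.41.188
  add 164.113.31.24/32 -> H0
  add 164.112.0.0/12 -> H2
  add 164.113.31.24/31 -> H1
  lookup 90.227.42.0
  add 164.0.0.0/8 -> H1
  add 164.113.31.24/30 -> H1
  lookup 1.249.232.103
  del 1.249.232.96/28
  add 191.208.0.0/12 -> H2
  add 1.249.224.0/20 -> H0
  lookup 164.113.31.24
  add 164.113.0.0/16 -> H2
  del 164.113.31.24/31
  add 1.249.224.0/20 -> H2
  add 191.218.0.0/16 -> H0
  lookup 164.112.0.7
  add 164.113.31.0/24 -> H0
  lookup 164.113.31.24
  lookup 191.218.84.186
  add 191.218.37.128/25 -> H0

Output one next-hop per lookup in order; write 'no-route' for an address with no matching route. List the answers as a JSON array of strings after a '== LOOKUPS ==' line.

Process each operation:
  add 191.218.0.0/16 -> H0 at depth 16
  del 191.218.0.0/16 (clear depth 16)
  add 191.218.37.161/32 -> H0 at depth 32
  add 1.249.232.96/28 -> H1 at depth 28
  ? 218.86.167.144  path d0:-→d1:-  best=no-route
  add 0.0.0.0/0 -> H1 at depth 0
  add 164.0.0.0/8 -> H1 at depth 8
  ? 83.219.123.34  path d0:H1→d1:-  best=H1
  del 191.218.37.161/32 (clear depth 32)
  ? 164.0.0.0  path d0:H1→d1:-→d2:-→d3:-→d4:-→d5:-→d6:-→d7:-→d8:H1  best=H1
  ? 42.169.16.12  path d0:H1→d1:-→d2:-  best=H1
  ? 1.249.232.99  path d0:H1→d1:-→d2:-→d3:-→d4:-→d5:-→d6:-→d7:-→d8:-→d9:-→d10:-→d11:-→d12:-→d13:-→d14:-→d15:-→d16:-→d17:-→d18:-→d19:-→d20:-→d21:-→d22:-→d23:-→d24:-→d25:-→d26:-→d27:-→d28:H1  best=H1
  ? 164.0.191.157  path d0:H1→d1:-→d2:-→d3:-→d4:-→d5:-→d6:-→d7:-→d8:H1  best=H1
  add 160.0.0.0/3 -> H1 at depth 3
  ? 160.0.0.43  path d0:H1→d1:-→d2:-→d3:H1→d4:-→d5:-  best=H1
  ? 242.119.213.142  path d0:H1→d1:-  best=H1
  ? 160.10.41.188  path d0:H1→d1:-→d2:-→d3:H1→d4:-→d5:-  best=H1
  add 164.113.31.24/32 -> H0 at depth 32
  add 164.112.0.0/12 -> H2 at depth 12
  add 164.113.31.24/31 -> H1 at depth 31
  ? 90.227.42.0  path d0:H1→d1:-  best=H1
  add 164.0.0.0/8 -> H1 at depth 8
  add 164.113.31.24/30 -> H1 at depth 30
  ? 1.249.232.103  path d0:H1→d1:-→d2:-→d3:-→d4:-→d5:-→d6:-→d7:-→d8:-→d9:-→d10:-→d11:-→d12:-→d13:-→d14:-→d15:-→d16:-→d17:-→d18:-→d19:-→d20:-→d21:-→d22:-→d23:-→d24:-→d25:-→d26:-→d27:-→d28:H1  best=H1
  del 1.249.232.96/28 (clear depth 28)
  add 191.208.0.0/12 -> H2 at depth 12
  add 1.249.224.0/20 -> H0 at depth 20
  ? 164.113.31.24  path d0:H1→d1:-→d2:-→d3:H1→d4:-→d5:-→d6:-→d7:-→d8:H1→d9:-→d10:-→d11:-→d12:H2→d13:-→d14:-→d15:-→d16:-→d17:-→d18:-→d19:-→d20:-→d21:-→d22:-→d23:-→d24:-→d25:-→d26:-→d27:-→d28:-→d29:-→d30:H1→d31:H1→d32:H0  best=H0
  add 164.113.0.0/16 -> H2 at depth 16
  del 164.113.31.24/31 (clear depth 31)
  add 1.249.224.0/20 -> H2 at depth 20
  add 191.218.0.0/16 -> H0 at depth 16
  ? 164.112.0.7  path d0:H1→d1:-→d2:-→d3:H1→d4:-→d5:-→d6:-→d7:-→d8:H1→d9:-→d10:-→d11:-→d12:H2→d13:-→d14:-→d15:-  best=H2
  add 164.113.31.0/24 -> H0 at depth 24
  ? 164.113.31.24  path d0:H1→d1:-→d2:-→d3:H1→d4:-→d5:-→d6:-→d7:-→d8:H1→d9:-→d10:-→d11:-→d12:H2→d13:-→d14:-→d15:-→d16:H2→d17:-→d18:-→d19:-→d20:-→d21:-→d22:-→d23:-→d24:H0→d25:-→d26:-→d27:-→d28:-→d29:-→d30:H1→d31:-→d32:H0  best=H0
  ? 191.218.84.186  path d0:H1→d1:-→d2:-→d3:H1→d4:-→d5:-→d6:-→d7:-→d8:-→d9:-→d10:-→d11:-→d12:H2→d13:-→d14:-→d15:-→d16:H0→d17:-  best=H0
  add 191.218.37.128/25 -> H0 at depth 25

== LOOKUPS ==
["no-route","H1","H1","H1","H1","H1","H1","H1","H1","H1","H1","H0","H2","H0","H0"]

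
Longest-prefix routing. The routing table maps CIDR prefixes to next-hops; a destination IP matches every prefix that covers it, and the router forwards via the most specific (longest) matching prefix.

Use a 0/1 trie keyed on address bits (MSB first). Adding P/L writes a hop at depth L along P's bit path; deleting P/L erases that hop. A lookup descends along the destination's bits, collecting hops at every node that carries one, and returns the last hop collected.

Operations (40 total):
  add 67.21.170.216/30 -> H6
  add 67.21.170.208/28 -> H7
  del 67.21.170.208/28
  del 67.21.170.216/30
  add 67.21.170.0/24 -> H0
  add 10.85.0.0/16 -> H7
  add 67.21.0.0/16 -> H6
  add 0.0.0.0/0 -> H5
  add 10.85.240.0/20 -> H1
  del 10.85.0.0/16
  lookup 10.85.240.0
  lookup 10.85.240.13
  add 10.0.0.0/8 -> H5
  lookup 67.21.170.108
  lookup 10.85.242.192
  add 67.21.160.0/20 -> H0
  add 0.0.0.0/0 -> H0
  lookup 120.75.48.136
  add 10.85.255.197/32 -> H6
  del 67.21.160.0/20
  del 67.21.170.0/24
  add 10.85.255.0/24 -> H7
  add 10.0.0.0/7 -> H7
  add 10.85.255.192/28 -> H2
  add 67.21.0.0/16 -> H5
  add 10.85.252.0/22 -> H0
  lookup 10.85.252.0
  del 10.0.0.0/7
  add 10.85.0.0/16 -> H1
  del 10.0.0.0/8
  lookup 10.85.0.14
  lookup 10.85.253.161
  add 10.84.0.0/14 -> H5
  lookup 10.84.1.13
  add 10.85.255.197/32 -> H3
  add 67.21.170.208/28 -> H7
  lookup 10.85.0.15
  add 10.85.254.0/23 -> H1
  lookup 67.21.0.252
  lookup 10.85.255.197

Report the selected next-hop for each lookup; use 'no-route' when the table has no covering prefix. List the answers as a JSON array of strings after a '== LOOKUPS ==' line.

Apply in order:
  add 67.21.170.216/30 -> H6 at depth 30
  add 67.21.170.208/28 -> H7 at depth 28
  - 67.21.170.208/28 clear@28
  - 67.21.170.216/30 clear@30
  add 67.21.170.0/24 -> H0 at depth 24
  add 10.85.0.0/16 -> H7 at depth 16
  add 67.21.0.0/16 -> H6 at depth 16
  add 0.0.0.0/0 -> H5 at depth 0
  add 10.85.240.0/20 -> H1 at depth 20
  - 10.85.0.0/16 clear@16
  ? 10.85.240.0  path d0:H5→d1:-→d2:-→d3:-→d4:-→d5:-→d6:-→d7:-→d8:-→d9:-→d10:-→d11:-→d12:-→d13:-→d14:-→d15:-→d16:-→d17:-→d18:-→d19:-→d20:H1  best=H1
  ? 10.85.240.13  path d0:H5→d1:-→d2:-→d3:-→d4:-→d5:-→d6:-→d7:-→d8:-→d9:-→d10:-→d11:-→d12:-→d13:-→d14:-→d15:-→d16:-→d17:-→d18:-→d19:-→d20:H1  best=H1
  add 10.0.0.0/8 -> H5 at depth 8
  ? 67.21.170.108  path d0:H5→d1:-→d2:-→d3:-→d4:-→d5:-→d6:-→d7:-→d8:-→d9:-→d10:-→d11:-→d12:-→d13:-→d14:-→d15:-→d16:H6→d17:-→d18:-→d19:-→d20:-→d21:-→d22:-→d23:-→d24:H0  best=H0
  ? 10.85.242.192  path d0:H5→d1:-→d2:-→d3:-→d4:-→d5:-→d6:-→d7:-→d8:H5→d9:-→d10:-→d11:-→d12:-→d13:-→d14:-→d15:-→d16:-→d17:-→d18:-→d19:-→d20:H1  best=H1
  add 67.21.160.0/20 -> H0 at depth 20
  add 0.0.0.0/0 -> H0 at depth 0
  ? 120.75.48.136  path d0:H0→d1:-→d2:-  best=H0
  add 10.85.255.197/32 -> H6 at depth 32
  - 67.21.160.0/20 clear@20
  - 67.21.170.0/24 clear@24
  add 10.85.255.0/24 -> H7 at depth 24
  add 10.0.0.0/7 -> H7 at depth 7
  add 10.85.255.192/28 -> H2 at depth 28
  add 67.21.0.0/16 -> H5 at depth 16
  add 10.85.252.0/22 -> H0 at depth 22
  ? 10.85.252.0  path d0:H0→d1:-→d2:-→d3:-→d4:-→d5:-→d6:-→d7:H7→d8:H5→d9:-→d10:-→d11:-→d12:-→d13:-→d14:-→d15:-→d16:-→d17:-→d18:-→d19:-→d20:H1→d21:-→d22:H0  best=H0
  - 10.0.0.0/7 clear@7
  add 10.85.0.0/16 -> H1 at depth 16
  - 10.0.0.0/8 clear@8
  ? 10.85.0.14  path d0:H0→d1:-→d2:-→d3:-→d4:-→d5:-→d6:-→d7:-→d8:-→d9:-→d10:-→d11:-→d12:-→d13:-→d14:-→d15:-→d16:H1  best=H1
  ? 10.85.253.161  path d0:H0→d1:-→d2:-→d3:-→d4:-→d5:-→d6:-→d7:-→d8:-→d9:-→d10:-→d11:-→d12:-→d13:-→d14:-→d15:-→d16:H1→d17:-→d18:-→d19:-→d20:H1→d21:-→d22:H0  best=H0
  add 10.84.0.0/14 -> H5 at depth 14
  ? 10.84.1.13  path d0:H0→d1:-→d2:-→d3:-→d4:-→d5:-→d6:-→d7:-→d8:-→d9:-→d10:-→d11:-→d12:-→d13:-→d14:H5→d15:-  best=H5
  add 10.85.255.197/32 -> H3 at depth 32
  add 67.21.170.208/28 -> H7 at depth 28
  ? 10.85.0.15  path d0:H0→d1:-→d2:-→d3:-→d4:-→d5:-→d6:-→d7:-→d8:-→d9:-→d10:-→d11:-→d12:-→d13:-→d14:H5→d15:-→d16:H1  best=H1
  add 10.85.254.0/23 -> H1 at depth 23
  ? 67.21.0.252  path d0:H0→d1:-→d2:-→d3:-→d4:-→d5:-→d6:-→d7:-→d8:-→d9:-→d10:-→d11:-→d12:-→d13:-→d14:-→d15:-→d16:H5  best=H5
  ? 10.85.255.197  path d0:H0→d1:-→d2:-→d3:-→d4:-→d5:-→d6:-→d7:-→d8:-→d9:-→d10:-→d11:-→d12:-→d13:-→d14:H5→d15:-→d16:H1→d17:-→d18:-→d19:-→d20:H1→d21:-→d22:H0→d23:H1→d24:H7→d25:-→d26:-→d27:-→d28:H2→d29:-→d30:-→d31:-→d32:H3  best=H3

== LOOKUPS ==
["H1","H1","H0","H1","H0","H0","H1","H0","H5","H1","H5","H3"]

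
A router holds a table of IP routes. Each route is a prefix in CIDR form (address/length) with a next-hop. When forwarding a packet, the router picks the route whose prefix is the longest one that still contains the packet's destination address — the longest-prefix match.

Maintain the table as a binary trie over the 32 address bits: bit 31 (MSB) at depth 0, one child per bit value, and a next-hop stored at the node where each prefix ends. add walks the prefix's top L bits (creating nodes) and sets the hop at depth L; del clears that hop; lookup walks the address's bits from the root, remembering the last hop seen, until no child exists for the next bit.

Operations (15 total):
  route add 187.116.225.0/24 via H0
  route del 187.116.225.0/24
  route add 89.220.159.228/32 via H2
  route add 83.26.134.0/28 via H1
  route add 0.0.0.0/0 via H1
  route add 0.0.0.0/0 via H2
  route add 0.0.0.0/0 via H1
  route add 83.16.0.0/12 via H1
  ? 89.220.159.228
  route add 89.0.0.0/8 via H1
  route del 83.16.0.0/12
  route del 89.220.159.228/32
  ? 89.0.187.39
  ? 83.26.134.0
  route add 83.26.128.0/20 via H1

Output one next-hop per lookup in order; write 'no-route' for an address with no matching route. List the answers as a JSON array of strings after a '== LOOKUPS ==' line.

Apply in order:
  add 187.116.225.0/24 -> H0 at depth 24
  del 187.116.225.0/24 (clear depth 24)
  add 89.220.159.228/32 -> H2 at depth 32
  add 83.26.134.0/28 -> H1 at depth 28
  add 0.0.0.0/0 -> H1 at depth 0
  add 0.0.0.0/0 -> H2 at depth 0
  add 0.0.0.0/0 -> H1 at depth 0
  add 83.16.0.0/12 -> H1 at depth 12
  Q 89.220.159.228: descend 01011001110111001001111111100100 ; hops seen [H1,H2] ; pick H2
  add 89.0.0.0/8 -> H1 at depth 8
  del 83.16.0.0/12 (clear depth 12)
  del 89.220.159.228/32 (clear depth 32)
  Q 89.0.187.39: descend 01011001 ; hops seen [H1,H1] ; pick H1
  Q 83.26.134.0: descend 0101001100011010100001100000 ; hops seen [H1,H1] ; pick H1
  add 83.26.128.0/20 -> H1 at depth 20

== LOOKUPS ==
["H2","H1","H1"]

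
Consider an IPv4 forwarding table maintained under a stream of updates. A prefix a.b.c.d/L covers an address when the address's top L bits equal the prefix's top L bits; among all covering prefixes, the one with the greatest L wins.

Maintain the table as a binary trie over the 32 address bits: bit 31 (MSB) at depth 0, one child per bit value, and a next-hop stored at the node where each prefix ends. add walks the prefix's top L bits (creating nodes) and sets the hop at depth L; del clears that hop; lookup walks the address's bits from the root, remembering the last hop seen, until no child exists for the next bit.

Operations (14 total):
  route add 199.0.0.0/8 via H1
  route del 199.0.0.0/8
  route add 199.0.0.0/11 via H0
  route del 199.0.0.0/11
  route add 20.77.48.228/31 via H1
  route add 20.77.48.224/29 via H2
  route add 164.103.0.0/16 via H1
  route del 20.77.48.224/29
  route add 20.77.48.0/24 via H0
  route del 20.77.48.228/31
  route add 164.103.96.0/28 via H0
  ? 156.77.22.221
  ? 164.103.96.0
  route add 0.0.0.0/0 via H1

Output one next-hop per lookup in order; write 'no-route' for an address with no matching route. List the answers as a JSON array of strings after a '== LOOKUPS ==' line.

Process each operation:
  + 199.0.0.0/8 (H1) depth=8
  del 199.0.0.0/8 (clear depth 8)
  + 199.0.0.0/11 (H0) depth=11
  del 199.0.0.0/11 (clear depth 11)
  + 20.77.48.228/31 (H1) depth=31
  + 20.77.48.224/29 (H2) depth=29
  + 164.103.0.0/16 (H1) depth=16
  del 20.77.48.224/29 (clear depth 29)
  + 20.77.48.0/24 (H0) depth=24
  del 20.77.48.228/31 (clear depth 31)
  + 164.103.96.0/28 (H0) depth=28
  Q 156.77.22.221: descend 10 ; hops seen [∅] ; pick no-route
  Q 164.103.96.0: descend 1010010001100111011000000000 ; hops seen [H1,H0] ; pick H0
  + 0.0.0.0/0 (H1) depth=0

== LOOKUPS ==
["no-route","H0"]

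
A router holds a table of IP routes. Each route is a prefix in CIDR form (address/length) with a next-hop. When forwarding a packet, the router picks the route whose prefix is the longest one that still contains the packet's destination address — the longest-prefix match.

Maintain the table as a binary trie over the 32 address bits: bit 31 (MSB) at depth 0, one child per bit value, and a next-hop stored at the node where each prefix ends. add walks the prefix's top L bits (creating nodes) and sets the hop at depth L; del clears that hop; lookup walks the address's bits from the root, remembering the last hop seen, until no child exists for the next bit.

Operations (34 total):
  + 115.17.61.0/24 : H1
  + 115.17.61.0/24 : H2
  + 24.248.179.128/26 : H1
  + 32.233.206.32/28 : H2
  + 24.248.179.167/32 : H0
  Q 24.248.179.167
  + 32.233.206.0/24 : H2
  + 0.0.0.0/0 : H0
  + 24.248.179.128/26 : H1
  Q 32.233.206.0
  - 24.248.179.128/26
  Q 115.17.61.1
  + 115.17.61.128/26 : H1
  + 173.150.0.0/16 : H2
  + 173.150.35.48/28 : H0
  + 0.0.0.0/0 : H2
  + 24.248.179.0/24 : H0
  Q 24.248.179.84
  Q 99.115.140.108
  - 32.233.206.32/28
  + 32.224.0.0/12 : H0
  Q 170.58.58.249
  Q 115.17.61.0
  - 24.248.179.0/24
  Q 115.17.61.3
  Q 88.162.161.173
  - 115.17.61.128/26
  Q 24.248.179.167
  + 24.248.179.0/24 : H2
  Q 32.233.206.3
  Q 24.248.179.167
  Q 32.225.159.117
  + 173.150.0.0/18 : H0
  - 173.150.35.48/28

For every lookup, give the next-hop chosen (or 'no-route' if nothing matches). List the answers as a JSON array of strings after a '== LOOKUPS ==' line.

Trace:
  + 115.17.61.0/24 (H1) depth=24
  + 115.17.61.0/24 (H2) depth=24
  + 24.248.179.128/26 (H1) depth=26
  + 32.233.206.32/28 (H2) depth=28
  + 24.248.179.167/32 (H0) depth=32
  Q 24.248.179.167: descend 00011000111110001011001110100111 ; hops seen [H1,H0] ; pick H0
  + 32.233.206.0/24 (H2) depth=24
  + 0.0.0.0/0 (H0) depth=0
  + 24.248.179.128/26 (H1) depth=26
  Q 32.233.206.0: descend 00100000111010011100111000 ; hops seen [H0,H2] ; pick H2
  del 24.248.179.128/26 (clear depth 26)
  Q 115.17.61.1: descend 011100110001000100111101 ; hops seen [H0,H2] ; pick H2
  + 115.17.61.128/26 (H1) depth=26
  + 173.150.0.0/16 (H2) depth=16
  + 173.150.35.48/28 (H0) depth=28
  + 0.0.0.0/0 (H2) depth=0
  + 24.248.179.0/24 (H0) depth=24
  Q 24.248.179.84: descend 000110001111100010110011 ; hops seen [H2,H0] ; pick H0
  Q 99.115.140.108: descend 011 ; hops seen [H2] ; pick H2
  del 32.233.206.32/28 (clear depth 28)
  + 32.224.0.0/12 (H0) depth=12
  Q 170.58.58.249: descend 10101 ; hops seen [H2] ; pick H2
  Q 115.17.61.0: descend 011100110001000100111101 ; hops seen [H2,H2] ; pick H2
  del 24.248.179.0/24 (clear depth 24)
  Q 115.17.61.3: descend 011100110001000100111101 ; hops seen [H2,H2] ; pick H2
  Q 88.162.161.173: descend 01 ; hops seen [H2] ; pick H2
  del 115.17.61.128/26 (clear depth 26)
  Q 24.248.179.167: descend 00011000111110001011001110100111 ; hops seen [H2,H0] ; pick H0
  + 24.248.179.0/24 (H2) depth=24
  Q 32.233.206.3: descend 00100000111010011100111000 ; hops seen [H2,H0,H2] ; pick H2
  Q 24.248.179.167: descend 00011000111110001011001110100111 ; hops seen [H2,H2,H0] ; pick H0
  Q 32.225.159.117: descend 001000001110 ; hops seen [H2,H0] ; pick H0
  + 173.150.0.0/18 (H0) depth=18
  del 173.150.35.48/28 (clear depth 28)

== LOOKUPS ==
["H0","H2","H2","H0","H2","H2","H2","H2","H2","H0","H2","H0","H0"]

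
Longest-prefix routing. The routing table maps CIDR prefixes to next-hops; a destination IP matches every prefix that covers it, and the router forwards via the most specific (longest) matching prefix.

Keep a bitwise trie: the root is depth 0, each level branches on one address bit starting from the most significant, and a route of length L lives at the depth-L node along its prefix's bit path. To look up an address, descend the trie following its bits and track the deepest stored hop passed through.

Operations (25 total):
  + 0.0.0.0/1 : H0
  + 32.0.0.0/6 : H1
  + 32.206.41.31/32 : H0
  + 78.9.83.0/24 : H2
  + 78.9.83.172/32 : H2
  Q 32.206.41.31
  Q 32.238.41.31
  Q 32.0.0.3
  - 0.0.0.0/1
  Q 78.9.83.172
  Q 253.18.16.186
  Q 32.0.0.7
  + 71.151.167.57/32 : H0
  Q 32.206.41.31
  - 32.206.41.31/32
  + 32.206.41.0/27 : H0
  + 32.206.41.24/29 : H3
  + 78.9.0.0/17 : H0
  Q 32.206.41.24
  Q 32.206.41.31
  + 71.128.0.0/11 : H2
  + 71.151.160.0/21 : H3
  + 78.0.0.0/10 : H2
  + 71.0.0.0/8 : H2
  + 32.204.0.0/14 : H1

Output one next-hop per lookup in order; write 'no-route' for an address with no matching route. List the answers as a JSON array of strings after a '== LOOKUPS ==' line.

Process each operation:
  + 0.0.0.0/1 (H0) depth=1
  + 32.0.0.0/6 (H1) depth=6
  + 32.206.41.31/32 (H0) depth=32
  + 78.9.83.0/24 (H2) depth=24
  + 78.9.83.172/32 (H2) depth=32
  Q 32.206.41.31: descend 00100000110011100010100100011111 ; hops seen [H0,H1,H0] ; pick H0
  Q 32.238.41.31: descend 0010000011 ; hops seen [H0,H1] ; pick H1
  Q 32.0.0.3: descend 00100000 ; hops seen [H0,H1] ; pick H1
  del 0.0.0.0/1 (clear depth 1)
  Q 78.9.83.172: descend 01001110000010010101001110101100 ; hops seen [H2,H2] ; pick H2
  Q 253.18.16.186: descend ε ; hops seen [∅] ; pick no-route
  Q 32.0.0.7: descend 00100000 ; hops seen [H1] ; pick H1
  + 71.151.167.57/32 (H0) depth=32
  Q 32.206.41.31: descend 00100000110011100010100100011111 ; hops seen [H1,H0] ; pick H0
  del 32.206.41.31/32 (clear depth 32)
  + 32.206.41.0/27 (H0) depth=27
  + 32.206.41.24/29 (H3) depth=29
  + 78.9.0.0/17 (H0) depth=17
  Q 32.206.41.24: descend 00100000110011100010100100011 ; hops seen [H1,H0,H3] ; pick H3
  Q 32.206.41.31: descend 00100000110011100010100100011111 ; hops seen [H1,H0,H3] ; pick H3
  + 71.128.0.0/11 (H2) depth=11
  + 71.151.160.0/21 (H3) depth=21
  + 78.0.0.0/10 (H2) depth=10
  + 71.0.0.0/8 (H2) depth=8
  + 32.204.0.0/14 (H1) depth=14

== LOOKUPS ==
["H0","H1","H1","H2","no-route","H1","H0","H3","H3"]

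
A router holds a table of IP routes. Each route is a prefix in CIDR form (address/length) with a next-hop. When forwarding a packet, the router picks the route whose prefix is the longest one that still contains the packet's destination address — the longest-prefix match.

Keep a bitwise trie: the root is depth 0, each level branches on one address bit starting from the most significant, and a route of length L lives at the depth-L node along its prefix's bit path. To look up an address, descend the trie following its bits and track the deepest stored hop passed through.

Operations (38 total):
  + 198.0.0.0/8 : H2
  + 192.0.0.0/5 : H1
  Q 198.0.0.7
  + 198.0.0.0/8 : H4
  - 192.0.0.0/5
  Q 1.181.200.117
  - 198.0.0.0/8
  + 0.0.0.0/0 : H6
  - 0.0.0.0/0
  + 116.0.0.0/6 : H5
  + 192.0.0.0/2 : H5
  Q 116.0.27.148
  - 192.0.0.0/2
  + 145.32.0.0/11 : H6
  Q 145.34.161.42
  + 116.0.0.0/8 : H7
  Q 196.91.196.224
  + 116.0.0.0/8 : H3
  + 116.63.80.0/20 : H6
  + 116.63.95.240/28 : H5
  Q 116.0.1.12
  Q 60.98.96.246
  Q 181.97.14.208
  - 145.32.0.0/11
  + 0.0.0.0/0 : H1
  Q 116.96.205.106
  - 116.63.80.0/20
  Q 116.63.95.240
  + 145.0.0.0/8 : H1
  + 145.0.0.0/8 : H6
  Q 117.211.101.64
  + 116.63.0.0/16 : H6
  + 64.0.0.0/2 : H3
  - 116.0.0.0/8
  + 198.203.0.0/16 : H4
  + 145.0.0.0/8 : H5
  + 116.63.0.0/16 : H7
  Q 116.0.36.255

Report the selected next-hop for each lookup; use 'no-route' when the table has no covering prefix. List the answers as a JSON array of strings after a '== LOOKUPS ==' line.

Trace:
  + 198.0.0.0/8 (H2) depth=8
  + 192.0.0.0/5 (H1) depth=5
  Q 198.0.0.7: descend 11000110 ; hops seen [H1,H2] ; pick H2
  + 198.0.0.0/8 (H4) depth=8
  - 192.0.0.0/5 clear@5
  Q 1.181.200.117: descend ε ; hops seen [∅] ; pick no-route
  - 198.0.0.0/8 clear@8
  + 0.0.0.0/0 (H6) depth=0
  - 0.0.0.0/0 clear@0
  + 116.0.0.0/6 (H5) depth=6
  + 192.0.0.0/2 (H5) depth=2
  Q 116.0.27.148: descend 011101 ; hops seen [H5] ; pick H5
  - 192.0.0.0/2 clear@2
  + 145.32.0.0/11 (H6) depth=11
  Q 145.34.161.42: descend 10010001001 ; hops seen [H6] ; pick H6
  + 116.0.0.0/8 (H7) depth=8
  Q 196.91.196.224: descend 110001 ; hops seen [∅] ; pick no-route
  + 116.0.0.0/8 (H3) depth=8
  + 116.63.80.0/20 (H6) depth=20
  + 116.63.95.240/28 (H5) depth=28
  Q 116.0.1.12: descend 0111010000 ; hops seen [H5,H3] ; pick H3
  Q 60.98.96.246: descend 0 ; hops seen [∅] ; pick no-route
  Q 181.97.14.208: descend 10 ; hops seen [∅] ; pick no-route
  - 145.32.0.0/11 clear@11
  + 0.0.0.0/0 (H1) depth=0
  Q 116.96.205.106: descend 011101000 ; hops seen [H1,H5,H3] ; pick H3
  - 116.63.80.0/20 clear@20
  Q 116.63.95.240: descend 0111010000111111010111111111 ; hops seen [H1,H5,H3,H5] ; pick H5
  + 145.0.0.0/8 (H1) depth=8
  + 145.0.0.0/8 (H6) depth=8
  Q 117.211.101.64: descend 0111010 ; hops seen [H1,H5] ; pick H5
  + 116.63.0.0/16 (H6) depth=16
  + 64.0.0.0/2 (H3) depth=2
  - 116.0.0.0/8 clear@8
  + 198.203.0.0/16 (H4) depth=16
  + 145.0.0.0/8 (H5) depth=8
  + 116.63.0.0/16 (H7) depth=16
  Q 116.0.36.255: descend 0111010000 ; hops seen [H1,H3,H5] ; pick H5

== LOOKUPS ==
["H2","no-route","H5","H6","no-route","H3","no-route","no-route","H3","H5","H5","H5"]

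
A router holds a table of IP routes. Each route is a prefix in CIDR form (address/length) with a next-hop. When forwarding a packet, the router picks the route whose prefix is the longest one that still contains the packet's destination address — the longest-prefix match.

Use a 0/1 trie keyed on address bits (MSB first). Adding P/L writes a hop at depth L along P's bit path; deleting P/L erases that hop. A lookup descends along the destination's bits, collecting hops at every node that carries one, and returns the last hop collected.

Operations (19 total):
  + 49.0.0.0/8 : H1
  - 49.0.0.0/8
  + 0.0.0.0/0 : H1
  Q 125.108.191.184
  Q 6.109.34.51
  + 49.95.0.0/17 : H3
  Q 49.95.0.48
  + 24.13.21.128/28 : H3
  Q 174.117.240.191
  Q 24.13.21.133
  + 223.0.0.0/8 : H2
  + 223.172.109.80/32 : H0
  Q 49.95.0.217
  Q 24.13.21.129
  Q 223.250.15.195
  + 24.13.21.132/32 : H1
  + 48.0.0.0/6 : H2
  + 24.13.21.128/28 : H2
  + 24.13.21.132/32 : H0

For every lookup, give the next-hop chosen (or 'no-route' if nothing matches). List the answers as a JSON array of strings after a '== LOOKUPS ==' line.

Apply in order:
  add 49.0.0.0/8 -> H1 at depth 8
  del 49.0.0.0/8 (clear depth 8)
  add 0.0.0.0/0 -> H1 at depth 0
  lookup 125.108.191.184: bits 0 walk d0:H1→d1:- -> H1
  lookup 6.109.34.51: bits 00 walk d0:H1→d1:-→d2:- -> H1
  add 49.95.0.0/17 -> H3 at depth 17
  lookup 49.95.0.48: bits 00110001010111110 walk d0:H1→d1:-→d2:-→d3:-→d4:-→d5:-→d6:-→d7:-→d8:-→d9:-→d10:-→d11:-→d12:-→d13:-→d14:-→d15:-→d16:-→d17:H3 -> H3
  add 24.13.21.128/28 -> H3 at depth 28
  lookup 174.117.240.191: bits ε walk d0:H1 -> H1
  lookup 24.13.21.133: bits 0001100000001101000101011000 walk d0:H1→d1:-→d2:-→d3:-→d4:-→d5:-→d6:-→d7:-→d8:-→d9:-→d10:-→d11:-→d12:-→d13:-→d14:-→d15:-→d16:-→d17:-→d18:-→d19:-→d20:-→d21:-→d22:-→d23:-→d24:-→d25:-→d26:-→d27:-→d28:H3 -> H3
  add 223.0.0.0/8 -> H2 at depth 8
  add 223.172.109.80/32 -> H0 at depth 32
  lookup 49.95.0.217: bits 00110001010111110 walk d0:H1→d1:-→d2:-→d3:-→d4:-→d5:-→d6:-→d7:-→d8:-→d9:-→d10:-→d11:-→d12:-→d13:-→d14:-→d15:-→d16:-→d17:H3 -> H3
  lookup 24.13.21.129: bits 0001100000001101000101011000 walk d0:H1→d1:-→d2:-→d3:-→d4:-→d5:-→d6:-→d7:-→d8:-→d9:-→d10:-→d11:-→d12:-→d13:-→d14:-→d15:-→d16:-→d17:-→d18:-→d19:-→d20:-→d21:-→d22:-→d23:-→d24:-→d25:-→d26:-→d27:-→d28:H3 -> H3
  lookup 223.250.15.195: bits 110111111 walk d0:H1→d1:-→d2:-→d3:-→d4:-→d5:-→d6:-→d7:-→d8:H2→d9:- -> H2
  add 24.13.21.132/32 -> H1 at depth 32
  add 48.0.0.0/6 -> H2 at depth 6
  add 24.13.21.128/28 -> H2 at depth 28
  add 24.13.21.132/32 -> H0 at depth 32

== LOOKUPS ==
["H1","H1","H3","H1","H3","H3","H3","H2"]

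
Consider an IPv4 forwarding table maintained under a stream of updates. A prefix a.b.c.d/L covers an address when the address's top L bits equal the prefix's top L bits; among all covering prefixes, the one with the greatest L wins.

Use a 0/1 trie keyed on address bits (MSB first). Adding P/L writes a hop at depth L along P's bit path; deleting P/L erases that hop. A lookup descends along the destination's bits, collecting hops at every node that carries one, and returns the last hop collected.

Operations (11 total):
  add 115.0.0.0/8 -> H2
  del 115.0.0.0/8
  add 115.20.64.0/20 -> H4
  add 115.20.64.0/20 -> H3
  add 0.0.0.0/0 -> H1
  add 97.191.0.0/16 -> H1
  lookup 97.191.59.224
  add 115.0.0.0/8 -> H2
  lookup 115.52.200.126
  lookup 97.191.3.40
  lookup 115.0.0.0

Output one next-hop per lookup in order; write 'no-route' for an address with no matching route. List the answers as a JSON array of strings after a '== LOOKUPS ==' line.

Trace:
  + 115.0.0.0/8 (H2) depth=8
  - 115.0.0.0/8 clear@8
  + 115.20.64.0/20 (H4) depth=20
  + 115.20.64.0/20 (H3) depth=20
  + 0.0.0.0/0 (H1) depth=0
  + 97.191.0.0/16 (H1) depth=16
  lookup 97.191.59.224: bits 0110000110111111 walk d0:H1→d1:-→d2:-→d3:-→d4:-→d5:-→d6:-→d7:-→d8:-→d9:-→d10:-→d11:-→d12:-→d13:-→d14:-→d15:-→d16:H1 -> H1
  + 115.0.0.0/8 (H2) depth=8
  lookup 115.52.200.126: bits 0111001100 walk d0:H1→d1:-→d2:-→d3:-→d4:-→d5:-→d6:-→d7:-→d8:H2→d9:-→d10:- -> H2
  lookup 97.191.3.40: bits 0110000110111111 walk d0:H1→d1:-→d2:-→d3:-→d4:-→d5:-→d6:-→d7:-→d8:-→d9:-→d10:-→d11:-→d12:-→d13:-→d14:-→d15:-→d16:H1 -> H1
  lookup 115.0.0.0: bits 01110011000 walk d0:H1→d1:-→d2:-→d3:-→d4:-→d5:-→d6:-→d7:-→d8:H2→d9:-→d10:-→d11:- -> H2

== LOOKUPS ==
["H1","H2","H1","H2"]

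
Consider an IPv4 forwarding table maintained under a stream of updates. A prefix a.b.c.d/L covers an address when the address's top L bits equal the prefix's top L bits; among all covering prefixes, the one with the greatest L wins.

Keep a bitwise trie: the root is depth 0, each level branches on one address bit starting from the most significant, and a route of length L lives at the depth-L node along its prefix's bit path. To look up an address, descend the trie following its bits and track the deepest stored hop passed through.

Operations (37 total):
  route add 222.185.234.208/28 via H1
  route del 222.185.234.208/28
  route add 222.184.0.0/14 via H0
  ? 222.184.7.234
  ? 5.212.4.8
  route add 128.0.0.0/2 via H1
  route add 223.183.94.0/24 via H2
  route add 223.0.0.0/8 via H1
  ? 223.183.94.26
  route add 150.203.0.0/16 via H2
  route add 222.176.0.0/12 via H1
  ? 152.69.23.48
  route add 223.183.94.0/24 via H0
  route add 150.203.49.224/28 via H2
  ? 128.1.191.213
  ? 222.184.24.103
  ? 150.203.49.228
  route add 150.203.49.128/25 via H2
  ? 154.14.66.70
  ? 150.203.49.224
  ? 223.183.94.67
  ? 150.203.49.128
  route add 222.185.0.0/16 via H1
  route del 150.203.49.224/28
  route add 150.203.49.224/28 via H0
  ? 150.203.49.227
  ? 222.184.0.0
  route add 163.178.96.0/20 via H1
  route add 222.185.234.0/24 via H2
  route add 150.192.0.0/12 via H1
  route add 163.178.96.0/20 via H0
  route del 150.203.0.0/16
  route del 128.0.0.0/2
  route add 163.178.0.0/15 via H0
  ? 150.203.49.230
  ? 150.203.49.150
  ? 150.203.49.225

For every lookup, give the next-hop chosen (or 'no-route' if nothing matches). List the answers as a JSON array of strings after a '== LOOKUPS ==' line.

Process each operation:
  add 222.185.234.208/28 -> H1 at depth 28
  del 222.185.234.208/28 (clear depth 28)
  add 222.184.0.0/14 -> H0 at depth 14
  Q 222.184.7.234: descend 110111101011100 ; hops seen [H0] ; pick H0
  Q 5.212.4.8: descend ε ; hops seen [∅] ; pick no-route
  add 128.0.0.0/2 -> H1 at depth 2
  add 223.183.94.0/24 -> H2 at depth 24
  add 223.0.0.0/8 -> H1 at depth 8
  Q 223.183.94.26: descend 110111111011011101011110 ; hops seen [H1,H2] ; pick H2
  add 150.203.0.0/16 -> H2 at depth 16
  add 222.176.0.0/12 -> H1 at depth 12
  Q 152.69.23.48: descend 1001 ; hops seen [H1] ; pick H1
  add 223.183.94.0/24 -> H0 at depth 24
  add 150.203.49.224/28 -> H2 at depth 28
  Q 128.1.191.213: descend 100 ; hops seen [H1] ; pick H1
  Q 222.184.24.103: descend 110111101011100 ; hops seen [H1,H0] ; pick H0
  Q 150.203.49.228: descend 1001011011001011001100011110 ; hops seen [H1,H2,H2] ; pick H2
  add 150.203.49.128/25 -> H2 at depth 25
  Q 154.14.66.70: descend 1001 ; hops seen [H1] ; pick H1
  Q 150.203.49.224: descend 1001011011001011001100011110 ; hops seen [H1,H2,H2,H2] ; pick H2
  Q 223.183.94.67: descend 110111111011011101011110 ; hops seen [H1,H0] ; pick H0
  Q 150.203.49.128: descend 1001011011001011001100011 ; hops seen [H1,H2,H2] ; pick H2
  add 222.185.0.0/16 -> H1 at depth 16
  del 150.203.49.224/28 (clear depth 28)
  add 150.203.49.224/28 -> H0 at depth 28
  Q 150.203.49.227: descend 1001011011001011001100011110 ; hops seen [H1,H2,H2,H0] ; pick H0
  Q 222.184.0.0: descend 110111101011100 ; hops seen [H1,H0] ; pick H0
  add 163.178.96.0/20 -> H1 at depth 20
  add 222.185.234.0/24 -> H2 at depth 24
  add 150.192.0.0/12 -> H1 at depth 12
  add 163.178.96.0/20 -> H0 at depth 20
  del 150.203.0.0/16 (clear depth 16)
  del 128.0.0.0/2 (clear depth 2)
  add 163.178.0.0/15 -> H0 at depth 15
  Q 150.203.49.230: descend 1001011011001011001100011110 ; hops seen [H1,H2,H0] ; pick H0
  Q 150.203.49.150: descend 1001011011001011001100011 ; hops seen [H1,H2] ; pick H2
  Q 150.203.49.225: descend 1001011011001011001100011110 ; hops seen [H1,H2,H0] ; pick H0

== LOOKUPS ==
["H0","no-route","H2","H1","H1","H0","H2","H1","H2","H0","H2","H0","H0","H0","H2","H0"]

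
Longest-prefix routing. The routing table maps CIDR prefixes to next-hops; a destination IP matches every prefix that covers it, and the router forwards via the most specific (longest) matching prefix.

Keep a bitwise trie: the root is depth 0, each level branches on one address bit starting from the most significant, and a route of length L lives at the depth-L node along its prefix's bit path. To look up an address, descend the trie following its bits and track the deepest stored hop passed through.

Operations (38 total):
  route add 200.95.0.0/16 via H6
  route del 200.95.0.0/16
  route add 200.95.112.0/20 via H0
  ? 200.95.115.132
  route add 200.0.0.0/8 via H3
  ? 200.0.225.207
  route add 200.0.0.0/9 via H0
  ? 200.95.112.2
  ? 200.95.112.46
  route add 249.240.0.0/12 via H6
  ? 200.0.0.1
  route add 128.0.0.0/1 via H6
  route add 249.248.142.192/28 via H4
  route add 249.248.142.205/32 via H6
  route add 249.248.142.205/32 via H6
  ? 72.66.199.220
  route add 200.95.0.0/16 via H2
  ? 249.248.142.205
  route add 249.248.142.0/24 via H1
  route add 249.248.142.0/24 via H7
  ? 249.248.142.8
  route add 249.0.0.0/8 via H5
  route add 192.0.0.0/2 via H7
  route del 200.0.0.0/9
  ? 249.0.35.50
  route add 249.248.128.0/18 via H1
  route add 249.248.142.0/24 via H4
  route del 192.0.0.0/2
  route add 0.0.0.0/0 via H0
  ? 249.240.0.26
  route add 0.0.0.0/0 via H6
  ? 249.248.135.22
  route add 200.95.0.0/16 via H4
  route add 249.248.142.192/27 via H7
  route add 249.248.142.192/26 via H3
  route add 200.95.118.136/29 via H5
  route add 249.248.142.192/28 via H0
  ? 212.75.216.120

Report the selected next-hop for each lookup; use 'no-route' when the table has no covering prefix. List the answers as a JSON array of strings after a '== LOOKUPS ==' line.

Process each operation:
  add 200.95.0.0/16 -> H6 at depth 16
  del 200.95.0.0/16 (clear depth 16)
  add 200.95.112.0/20 -> H0 at depth 20
  Q 200.95.115.132: descend 11001000010111110111 ; hops seen [H0] ; pick H0
  add 200.0.0.0/8 -> H3 at depth 8
  Q 200.0.225.207: descend 110010000 ; hops seen [H3] ; pick H3
  add 200.0.0.0/9 -> H0 at depth 9
  Q 200.95.112.2: descend 11001000010111110111 ; hops seen [H3,H0,H0] ; pick H0
  Q 200.95.112.46: descend 11001000010111110111 ; hops seen [H3,H0,H0] ; pick H0
  add 249.240.0.0/12 -> H6 at depth 12
  Q 200.0.0.1: descend 110010000 ; hops seen [H3,H0] ; pick H0
  add 128.0.0.0/1 -> H6 at depth 1
  add 249.248.142.192/28 -> H4 at depth 28
  add 249.248.142.205/32 -> H6 at depth 32
  add 249.248.142.205/32 -> H6 at depth 32
  Q 72.66.199.220: descend ε ; hops seen [∅] ; pick no-route
  add 200.95.0.0/16 -> H2 at depth 16
  Q 249.248.142.205: descend 11111001111110001000111011001101 ; hops seen [H6,H6,H4,H6] ; pick H6
  add 249.248.142.0/24 -> H1 at depth 24
  add 249.248.142.0/24 -> H7 at depth 24
  Q 249.248.142.8: descend 111110011111100010001110 ; hops seen [H6,H6,H7] ; pick H7
  add 249.0.0.0/8 -> H5 at depth 8
  add 192.0.0.0/2 -> H7 at depth 2
  del 200.0.0.0/9 (clear depth 9)
  Q 249.0.35.50: descend 11111001 ; hops seen [H6,H7,H5] ; pick H5
  add 249.248.128.0/18 -> H1 at depth 18
  add 249.248.142.0/24 -> H4 at depth 24
  del 192.0.0.0/2 (clear depth 2)
  add 0.0.0.0/0 -> H0 at depth 0
  Q 249.240.0.26: descend 111110011111 ; hops seen [H0,H6,H5,H6] ; pick H6
  add 0.0.0.0/0 -> H6 at depth 0
  Q 249.248.135.22: descend 11111001111110001000 ; hops seen [H6,H6,H5,H6,H1] ; pick H1
  add 200.95.0.0/16 -> H4 at depth 16
  add 249.248.142.192/27 -> H7 at depth 27
  add 249.248.142.192/26 -> H3 at depth 26
  add 200.95.118.136/29 -> H5 at depth 29
  add 249.248.142.192/28 -> H0 at depth 28
  Q 212.75.216.120: descend 110 ; hops seen [H6,H6] ; pick H6

== LOOKUPS ==
["H0","H3","H0","H0","H0","no-route","H6","H7","H5","H6","H1","H6"]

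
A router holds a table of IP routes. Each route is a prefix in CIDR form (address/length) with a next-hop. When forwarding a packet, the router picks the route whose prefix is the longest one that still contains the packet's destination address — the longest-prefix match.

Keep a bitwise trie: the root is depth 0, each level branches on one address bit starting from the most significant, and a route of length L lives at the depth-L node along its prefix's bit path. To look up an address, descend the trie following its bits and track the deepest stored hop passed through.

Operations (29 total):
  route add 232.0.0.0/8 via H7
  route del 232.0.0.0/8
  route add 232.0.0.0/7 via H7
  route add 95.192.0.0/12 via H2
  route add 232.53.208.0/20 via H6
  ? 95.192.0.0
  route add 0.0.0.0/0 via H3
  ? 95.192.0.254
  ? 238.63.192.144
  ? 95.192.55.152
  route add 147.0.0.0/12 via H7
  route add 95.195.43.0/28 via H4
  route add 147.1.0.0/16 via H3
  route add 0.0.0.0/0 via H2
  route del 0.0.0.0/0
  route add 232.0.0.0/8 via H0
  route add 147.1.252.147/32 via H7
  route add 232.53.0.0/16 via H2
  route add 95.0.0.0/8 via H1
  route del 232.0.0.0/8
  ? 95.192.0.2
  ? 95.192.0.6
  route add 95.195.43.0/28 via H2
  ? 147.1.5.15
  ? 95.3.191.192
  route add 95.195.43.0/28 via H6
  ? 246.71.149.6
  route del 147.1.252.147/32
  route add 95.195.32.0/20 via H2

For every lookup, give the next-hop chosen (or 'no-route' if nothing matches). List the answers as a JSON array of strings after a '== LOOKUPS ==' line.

Process each operation:
  + 232.0.0.0/8 (H7) depth=8
  - 232.0.0.0/8 clear@8
  + 232.0.0.0/7 (H7) depth=7
  + 95.192.0.0/12 (H2) depth=12
  + 232.53.208.0/20 (H6) depth=20
  ? 95.192.0.0  path d0:-→d1:-→d2:-→d3:-→d4:-→d5:-→d6:-→d7:-→d8:-→d9:-→d10:-→d11:-→d12:H2  best=H2
  + 0.0.0.0/0 (H3) depth=0
  ? 95.192.0.254  path d0:H3→d1:-→d2:-→d3:-→d4:-→d5:-→d6:-→d7:-→d8:-→d9:-→d10:-→d11:-→d12:H2  best=H2
  ? 238.63.192.144  path d0:H3→d1:-→d2:-→d3:-→d4:-→d5:-  best=H3
  ? 95.192.55.152  path d0:H3→d1:-→d2:-→d3:-→d4:-→d5:-→d6:-→d7:-→d8:-→d9:-→d10:-→d11:-→d12:H2  best=H2
  + 147.0.0.0/12 (H7) depth=12
  + 95.195.43.0/28 (H4) depth=28
  + 147.1.0.0/16 (H3) depth=16
  + 0.0.0.0/0 (H2) depth=0
  - 0.0.0.0/0 clear@0
  + 232.0.0.0/8 (H0) depth=8
  + 147.1.252.147/32 (H7) depth=32
  + 232.53.0.0/16 (H2) depth=16
  + 95.0.0.0/8 (H1) depth=8
  - 232.0.0.0/8 clear@8
  ? 95.192.0.2  path d0:-→d1:-→d2:-→d3:-→d4:-→d5:-→d6:-→d7:-→d8:H1→d9:-→d10:-→d11:-→d12:H2→d13:-→d14:-  best=H2
  ? 95.192.0.6  path d0:-→d1:-→d2:-→d3:-→d4:-→d5:-→d6:-→d7:-→d8:H1→d9:-→d10:-→d11:-→d12:H2→d13:-→d14:-  best=H2
  + 95.195.43.0/28 (H2) depth=28
  ? 147.1.5.15  path d0:-→d1:-→d2:-→d3:-→d4:-→d5:-→d6:-→d7:-→d8:-→d9:-→d10:-→d11:-→d12:H7→d13:-→d14:-→d15:-→d16:H3  best=H3
  ? 95.3.191.192  path d0:-→d1:-→d2:-→d3:-→d4:-→d5:-→d6:-→d7:-→d8:H1  best=H1
  + 95.195.43.0/28 (H6) depth=28
  ? 246.71.149.6  path d0:-→d1:-→d2:-→d3:-  best=no-route
  - 147.1.252.147/32 clear@32
  + 95.195.32.0/20 (H2) depth=20

== LOOKUPS ==
["H2","H2","H3","H2","H2","H2","H3","H1","no-route"]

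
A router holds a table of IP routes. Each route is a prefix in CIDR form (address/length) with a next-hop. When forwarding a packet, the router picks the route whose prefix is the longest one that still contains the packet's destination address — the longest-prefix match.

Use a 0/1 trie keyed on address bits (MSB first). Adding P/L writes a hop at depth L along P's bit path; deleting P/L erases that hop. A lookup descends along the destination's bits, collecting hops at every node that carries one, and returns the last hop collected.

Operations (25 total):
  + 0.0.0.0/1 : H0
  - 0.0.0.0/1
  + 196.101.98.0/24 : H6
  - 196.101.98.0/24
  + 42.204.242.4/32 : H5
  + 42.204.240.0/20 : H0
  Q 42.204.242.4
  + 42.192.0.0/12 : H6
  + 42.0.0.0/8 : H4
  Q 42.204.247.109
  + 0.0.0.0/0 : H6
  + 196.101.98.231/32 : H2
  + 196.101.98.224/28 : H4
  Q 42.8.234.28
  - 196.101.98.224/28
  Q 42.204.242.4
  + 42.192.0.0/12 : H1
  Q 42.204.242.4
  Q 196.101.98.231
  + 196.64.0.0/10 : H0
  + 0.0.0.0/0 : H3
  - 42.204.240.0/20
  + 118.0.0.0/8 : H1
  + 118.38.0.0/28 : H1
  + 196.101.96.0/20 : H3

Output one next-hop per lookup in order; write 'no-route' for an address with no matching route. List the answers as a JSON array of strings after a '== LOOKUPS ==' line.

Process each operation:
  add 0.0.0.0/1 -> H0 at depth 1
  del 0.0.0.0/1 (clear depth 1)
  add 196.101.98.0/24 -> H6 at depth 24
  del 196.101.98.0/24 (clear depth 24)
  add 42.204.242.4/32 -> H5 at depth 32
  add 42.204.240.0/20 -> H0 at depth 20
  lookup 42.204.242.4: bits 00101010110011001111001000000100 walk d0:-→d1:-→d2:-→d3:-→d4:-→d5:-→d6:-→d7:-→d8:-→d9:-→d10:-→d11:-→d12:-→d13:-→d14:-→d15:-→d16:-→d17:-→d18:-→d19:-→d20:H0→d21:-→d22:-→d23:-→d24:-→d25:-→d26:-→d27:-→d28:-→d29:-→d30:-→d31:-→d32:H5 -> H5
  add 42.192.0.0/12 -> H6 at depth 12
  add 42.0.0.0/8 -> H4 at depth 8
  lookup 42.204.247.109: bits 001010101100110011110 walk d0:-→d1:-→d2:-→d3:-→d4:-→d5:-→d6:-→d7:-→d8:H4→d9:-→d10:-→d11:-→d12:H6→d13:-→d14:-→d15:-→d16:-→d17:-→d18:-→d19:-→d20:H0→d21:- -> H0
  add 0.0.0.0/0 -> H6 at depth 0
  add 196.101.98.231/32 -> H2 at depth 32
  add 196.101.98.224/28 -> H4 at depth 28
  lookup 42.8.234.28: bits 00101010 walk d0:H6→d1:-→d2:-→d3:-→d4:-→d5:-→d6:-→d7:-→d8:H4 -> H4
  del 196.101.98.224/28 (clear depth 28)
  lookup 42.204.242.4: bits 00101010110011001111001000000100 walk d0:H6→d1:-→d2:-→d3:-→d4:-→d5:-→d6:-→d7:-→d8:H4→d9:-→d10:-→d11:-→d12:H6→d13:-→d14:-→d15:-→d16:-→d17:-→d18:-→d19:-→d20:H0→d21:-→d22:-→d23:-→d24:-→d25:-→d26:-→d27:-→d28:-→d29:-→d30:-→d31:-→d32:H5 -> H5
  add 42.192.0.0/12 -> H1 at depth 12
  lookup 42.204.242.4: bits 00101010110011001111001000000100 walk d0:H6→d1:-→d2:-→d3:-→d4:-→d5:-→d6:-→d7:-→d8:H4→d9:-→d10:-→d11:-→d12:H1→d13:-→d14:-→d15:-→d16:-→d17:-→d18:-→d19:-→d20:H0→d21:-→d22:-→d23:-→d24:-→d25:-→d26:-→d27:-→d28:-→d29:-→d30:-→d31:-→d32:H5 -> H5
  lookup 196.101.98.231: bits 11000100011001010110001011100111 walk d0:H6→d1:-→d2:-→d3:-→d4:-→d5:-→d6:-→d7:-→d8:-→d9:-→d10:-→d11:-→d12:-→d13:-→d14:-→d15:-→d16:-→d17:-→d18:-→d19:-→d20:-→d21:-→d22:-→d23:-→d24:-→d25:-→d26:-→d27:-→d28:-→d29:-→d30:-→d31:-→d32:H2 -> H2
  add 196.64.0.0/10 -> H0 at depth 10
  add 0.0.0.0/0 -> H3 at depth 0
  del 42.204.240.0/20 (clear depth 20)
  add 118.0.0.0/8 -> H1 at depth 8
  add 118.38.0.0/28 -> H1 at depth 28
  add 196.101.96.0/20 -> H3 at depth 20

== LOOKUPS ==
["H5","H0","H4","H5","H5","H2"]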